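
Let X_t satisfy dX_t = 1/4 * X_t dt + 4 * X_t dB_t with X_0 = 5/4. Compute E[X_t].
E[X_t] = 5*exp(t/4)/4

For GBM dX = mu X dt + sigma X dB with X_0 = x_0, apply Itô to Y = log X: dY = (mu - sigma^2/2) dt + sigma dB, so Y_t = log(x_0) + (mu - sigma^2/2) t + sigma B_t and hence X_t = x_0 * exp((mu - sigma^2/2) t + sigma B_t).
With mu = 1/4, sigma = 4, x_0 = 5/4, this gives:
  X_t = 5/4 * exp((-31/4) * t + (4) * B_t).
Since sigma*B_t ~ Normal(0, sigma^2 t), E[exp(sigma*B_t)] = exp(sigma^2 t / 2); so E[X_t] = x_0 * exp((mu - sigma^2/2) t) * exp(sigma^2 t / 2) = x_0 * exp(mu t) = 5*exp(t/4)/4.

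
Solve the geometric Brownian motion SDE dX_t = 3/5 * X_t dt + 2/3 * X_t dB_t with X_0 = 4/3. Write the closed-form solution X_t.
X_t = 4/3 * exp((17/45) * t + (2/3) * B_t)

For GBM dX = mu X dt + sigma X dB with X_0 = x_0, apply Itô to Y = log X: dY = (mu - sigma^2/2) dt + sigma dB, so Y_t = log(x_0) + (mu - sigma^2/2) t + sigma B_t and hence X_t = x_0 * exp((mu - sigma^2/2) t + sigma B_t).
With mu = 3/5, sigma = 2/3, x_0 = 4/3, this gives:
  X_t = 4/3 * exp((17/45) * t + (2/3) * B_t).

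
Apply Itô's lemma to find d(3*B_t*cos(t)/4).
d(3*B_t*cos(t)/4) = (-3*B_t*sin(t)/4) dt + (3*cos(t)/4) dB_t

Itô's formula for f(t, x): d f(t, B_t) = (f_t + (1/2) f_xx) dt + f_x dB_t. Compute partials of f(t, x) = 3*x*cos(t)/4:
  f_t(t,x)  = -3*x*sin(t)/4
  f_x(t,x)  = 3*cos(t)/4
  f_xx(t,x) = 0
Assemble drift = f_t + (1/2) f_xx = -3*x*sin(t)/4 and diffusion = f_x = 3*cos(t)/4. Substituting x = B_t:
  d(3*B_t*cos(t)/4) = (-3*B_t*sin(t)/4) dt + (3*cos(t)/4) dB_t.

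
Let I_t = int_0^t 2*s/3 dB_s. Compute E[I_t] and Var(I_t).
E[I_t] = 0; Var(I_t) = 4*t^3/27

The Itô integral of a deterministic integrand f(s) has mean 0 because each increment f(s) * (B_{s+ds} - B_s) has mean 0. By the Itô isometry:
  Var( int_0^t f(s) dB_s ) = E[ (int_0^t f(s) dB_s)^2 ] = int_0^t f(s)^2 ds.
Here f(s) = 2*s/3, so f(s)^2 = 4*s^2/9. Integrate:
  int_0^t (4*s^2/9) ds = 4*t^3/27.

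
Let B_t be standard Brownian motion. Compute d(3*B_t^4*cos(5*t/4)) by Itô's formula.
d(3*B_t^4*cos(5*t/4)) = (B_t^2*(-15*B_t^2*sin(5*t/4)/4 + 18*cos(5*t/4))) dt + (12*B_t^3*cos(5*t/4)) dB_t

Itô's formula for f(t, x): d f(t, B_t) = (f_t + (1/2) f_xx) dt + f_x dB_t. Compute partials of f(t, x) = 3*x^4*cos(5*t/4):
  f_t(t,x)  = -15*x^4*sin(5*t/4)/4
  f_x(t,x)  = 12*x^3*cos(5*t/4)
  f_xx(t,x) = 36*x^2*cos(5*t/4)
Assemble drift = f_t + (1/2) f_xx = x^2*(-15*x^2*sin(5*t/4)/4 + 18*cos(5*t/4)) and diffusion = f_x = 12*x^3*cos(5*t/4). Substituting x = B_t:
  d(3*B_t^4*cos(5*t/4)) = (B_t^2*(-15*B_t^2*sin(5*t/4)/4 + 18*cos(5*t/4))) dt + (12*B_t^3*cos(5*t/4)) dB_t.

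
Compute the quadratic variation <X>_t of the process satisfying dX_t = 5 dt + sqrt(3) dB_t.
<X>_t = 3*t

For an Itô process dX_t = a(t) dt + b(t) dB_t, the quadratic variation is <X>_t = int_0^t b(s)^2 ds (the drift term does not contribute). Here b(s) = sqrt(3), so
  b(s)^2 = 3.
Integrating from 0 to t:
  <X>_t = int_0^t (3) ds = 3*t.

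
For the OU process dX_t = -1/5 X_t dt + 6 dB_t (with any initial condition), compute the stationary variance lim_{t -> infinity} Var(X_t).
lim Var(X_t) = 90

The OU SDE dX = -theta X dt + sigma dB admits the integrating factor exp(theta t): d(exp(theta t) X_t) = sigma exp(theta t) dB_t. Integrating from 0 to t gives X_t = x_0 * exp(-theta t) + sigma * int_0^t exp(-theta (t-s)) dB_s for any initial x_0. The Itô integral has variance (by the Itô isometry) sigma^2 * int_0^t exp(-2 theta (t - s)) ds = sigma^2 * (1 - exp(-2 theta t)) / (2 theta), independent of x_0.
With theta = 1/5, sigma = 6:
  Var(X_t) = (6)^2 * (1 - exp(-2*1/5 t)) / (2 * 1/5) = 90 - 90*exp(-2*t/5).
As t -> infinity, exp(-2*1/5 t) -> 0, so the stationary variance is sigma^2 / (2 theta) = 90.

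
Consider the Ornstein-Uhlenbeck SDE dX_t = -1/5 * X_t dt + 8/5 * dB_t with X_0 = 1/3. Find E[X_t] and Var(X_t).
E[X_t] = exp(-t/5)/3; Var(X_t) = 32/5 - 32*exp(-2*t/5)/5

The OU SDE dX = -theta X dt + sigma dB admits the integrating factor exp(theta t): d(exp(theta t) X_t) = sigma exp(theta t) dB_t. Integrating from 0 to t:
  X_t = x_0 * exp(-theta t) + sigma * int_0^t exp(-theta (t-s)) dB_s.
The Itô integral has mean 0 and (by the Itô isometry) variance sigma^2 * int_0^t exp(-2 theta (t - s)) ds = sigma^2 * (1 - exp(-2 theta t)) / (2 theta).
With theta = 1/5, sigma = 8/5, x_0 = 1/3:
  E[X_t] = 1/3 * exp(-1/5 t) = exp(-t/5)/3
  Var(X_t) = (8/5)^2 * (1 - exp(-2*1/5 t)) / (2 * 1/5) = 32/5 - 32*exp(-2*t/5)/5.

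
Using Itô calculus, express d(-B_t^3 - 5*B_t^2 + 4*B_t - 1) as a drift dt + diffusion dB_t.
d(-B_t^3 - 5*B_t^2 + 4*B_t - 1) = (-3*B_t - 5) dt + (-3*B_t^2 - 10*B_t + 4) dB_t

Itô's formula for f(B_t) gives d f(B_t) = f'(B_t) dB_t + (1/2) f''(B_t) dt. Compute derivatives of f(x) = -x^3 - 5*x^2 + 4*x - 1:
  f'(x)  = -3*x^2 - 10*x + 4
  f''(x) = -6*x - 10
Substitute x = B_t and multiply the f'' term by 1/2:
  drift     = (1/2) * (-6*x - 10) evaluated at B_t = -3*B_t - 5
  diffusion = (-3*x^2 - 10*x + 4) evaluated at B_t = -3*B_t^2 - 10*B_t + 4
Therefore d(-B_t^3 - 5*B_t^2 + 4*B_t - 1) = (-3*B_t - 5) dt + (-3*B_t^2 - 10*B_t + 4) dB_t.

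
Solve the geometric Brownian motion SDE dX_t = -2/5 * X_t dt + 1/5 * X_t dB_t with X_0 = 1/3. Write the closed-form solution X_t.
X_t = 1/3 * exp((-21/50) * t + (1/5) * B_t)

For GBM dX = mu X dt + sigma X dB with X_0 = x_0, apply Itô to Y = log X: dY = (mu - sigma^2/2) dt + sigma dB, so Y_t = log(x_0) + (mu - sigma^2/2) t + sigma B_t and hence X_t = x_0 * exp((mu - sigma^2/2) t + sigma B_t).
With mu = -2/5, sigma = 1/5, x_0 = 1/3, this gives:
  X_t = 1/3 * exp((-21/50) * t + (1/5) * B_t).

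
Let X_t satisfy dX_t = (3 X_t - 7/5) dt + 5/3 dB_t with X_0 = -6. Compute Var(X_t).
Var(X_t) = 25*exp(6*t)/54 - 25/54

The variance V(t) = Var(X_t) satisfies V'(t) = 2 a V(t) + c^2 with V(0) = 0 (drift coefficient is linear in X, diffusion is constant). With a = 3, c = 5/3, the solution is
  V(t) = (c^2 / (2 a)) * (exp(2 a t) - 1)
       = ((5/3)^2 / (2*3)) * (exp(6 t) - 1)
       = 25*exp(6*t)/54 - 25/54.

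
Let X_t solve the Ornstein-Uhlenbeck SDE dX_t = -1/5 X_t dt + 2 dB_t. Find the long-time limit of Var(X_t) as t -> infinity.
lim Var(X_t) = 10

The OU SDE dX = -theta X dt + sigma dB admits the integrating factor exp(theta t): d(exp(theta t) X_t) = sigma exp(theta t) dB_t. Integrating from 0 to t gives X_t = x_0 * exp(-theta t) + sigma * int_0^t exp(-theta (t-s)) dB_s for any initial x_0. The Itô integral has variance (by the Itô isometry) sigma^2 * int_0^t exp(-2 theta (t - s)) ds = sigma^2 * (1 - exp(-2 theta t)) / (2 theta), independent of x_0.
With theta = 1/5, sigma = 2:
  Var(X_t) = (2)^2 * (1 - exp(-2*1/5 t)) / (2 * 1/5) = 10 - 10*exp(-2*t/5).
As t -> infinity, exp(-2*1/5 t) -> 0, so the stationary variance is sigma^2 / (2 theta) = 10.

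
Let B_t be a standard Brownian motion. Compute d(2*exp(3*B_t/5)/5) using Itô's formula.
d(2*exp(3*B_t/5)/5) = (9*exp(3*B_t/5)/125) dt + (6*exp(3*B_t/5)/25) dB_t

Itô's formula for f(B_t) gives d f(B_t) = f'(B_t) dB_t + (1/2) f''(B_t) dt. Compute derivatives of f(x) = 2*exp(3*x/5)/5:
  f'(x)  = 6*exp(3*x/5)/25
  f''(x) = 18*exp(3*x/5)/125
Substitute x = B_t and multiply the f'' term by 1/2:
  drift     = (1/2) * (18*exp(3*x/5)/125) evaluated at B_t = 9*exp(3*B_t/5)/125
  diffusion = (6*exp(3*x/5)/25) evaluated at B_t = 6*exp(3*B_t/5)/25
Therefore d(2*exp(3*B_t/5)/5) = (9*exp(3*B_t/5)/125) dt + (6*exp(3*B_t/5)/25) dB_t.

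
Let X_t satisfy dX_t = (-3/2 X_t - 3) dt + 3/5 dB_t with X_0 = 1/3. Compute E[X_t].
E[X_t] = -2 + 7*exp(-3*t/2)/3

Taking expectations and using E[dB_t] = 0, the mean m(t) = E[X_t] satisfies the ODE m'(t) = a m(t) + b with m(0) = x_0. With a = -3/2, b = -3, x_0 = 1/3, the solution is
  m(t) = x_0 * exp(a t) + (b/a) * (exp(a t) - 1)
       = (1/3) * exp((-3/2) t) + ((-3)/(-3/2)) * (exp((-3/2) t) - 1)
       = -2 + 7*exp(-3*t/2)/3.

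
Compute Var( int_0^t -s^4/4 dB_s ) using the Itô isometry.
Var = t^9/144

The Itô integral of a deterministic integrand f(s) has mean 0 because each increment f(s) * (B_{s+ds} - B_s) has mean 0. By the Itô isometry:
  Var( int_0^t f(s) dB_s ) = E[ (int_0^t f(s) dB_s)^2 ] = int_0^t f(s)^2 ds.
Here f(s) = -s^4/4, so f(s)^2 = s^8/16. Integrate:
  int_0^t (s^8/16) ds = t^9/144.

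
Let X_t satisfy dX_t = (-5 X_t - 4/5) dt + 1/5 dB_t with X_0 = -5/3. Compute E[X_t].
E[X_t] = -4/25 - 113*exp(-5*t)/75

Taking expectations and using E[dB_t] = 0, the mean m(t) = E[X_t] satisfies the ODE m'(t) = a m(t) + b with m(0) = x_0. With a = -5, b = -4/5, x_0 = -5/3, the solution is
  m(t) = x_0 * exp(a t) + (b/a) * (exp(a t) - 1)
       = (-5/3) * exp((-5) t) + ((-4/5)/(-5)) * (exp((-5) t) - 1)
       = -4/25 - 113*exp(-5*t)/75.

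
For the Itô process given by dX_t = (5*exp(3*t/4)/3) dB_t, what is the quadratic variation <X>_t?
<X>_t = 50*exp(3*t/2)/27 - 50/27

For an Itô process dX_t = a(t) dt + b(t) dB_t, the quadratic variation is <X>_t = int_0^t b(s)^2 ds (the drift term does not contribute). Here b(s) = 5*exp(3*s/4)/3, so
  b(s)^2 = 25*exp(3*s/2)/9.
Integrating from 0 to t:
  <X>_t = int_0^t (25*exp(3*s/2)/9) ds = 50*exp(3*t/2)/27 - 50/27.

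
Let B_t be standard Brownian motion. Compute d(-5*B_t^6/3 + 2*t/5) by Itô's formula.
d(-5*B_t^6/3 + 2*t/5) = (2/5 - 25*B_t^4) dt + (-10*B_t^5) dB_t

Itô's formula for f(t, x): d f(t, B_t) = (f_t + (1/2) f_xx) dt + f_x dB_t. Compute partials of f(t, x) = 2*t/5 - 5*x^6/3:
  f_t(t,x)  = 2/5
  f_x(t,x)  = -10*x^5
  f_xx(t,x) = -50*x^4
Assemble drift = f_t + (1/2) f_xx = 2/5 - 25*x^4 and diffusion = f_x = -10*x^5. Substituting x = B_t:
  d(-5*B_t^6/3 + 2*t/5) = (2/5 - 25*B_t^4) dt + (-10*B_t^5) dB_t.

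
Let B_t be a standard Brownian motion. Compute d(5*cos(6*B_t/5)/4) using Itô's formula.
d(5*cos(6*B_t/5)/4) = (-9*cos(6*B_t/5)/10) dt + (-3*sin(6*B_t/5)/2) dB_t

Itô's formula for f(B_t) gives d f(B_t) = f'(B_t) dB_t + (1/2) f''(B_t) dt. Compute derivatives of f(x) = 5*cos(6*x/5)/4:
  f'(x)  = -3*sin(6*x/5)/2
  f''(x) = -9*cos(6*x/5)/5
Substitute x = B_t and multiply the f'' term by 1/2:
  drift     = (1/2) * (-9*cos(6*x/5)/5) evaluated at B_t = -9*cos(6*B_t/5)/10
  diffusion = (-3*sin(6*x/5)/2) evaluated at B_t = -3*sin(6*B_t/5)/2
Therefore d(5*cos(6*B_t/5)/4) = (-9*cos(6*B_t/5)/10) dt + (-3*sin(6*B_t/5)/2) dB_t.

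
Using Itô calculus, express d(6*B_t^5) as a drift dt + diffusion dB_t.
d(6*B_t^5) = (60*B_t^3) dt + (30*B_t^4) dB_t

Itô's formula for f(B_t) gives d f(B_t) = f'(B_t) dB_t + (1/2) f''(B_t) dt. Compute derivatives of f(x) = 6*x^5:
  f'(x)  = 30*x^4
  f''(x) = 120*x^3
Substitute x = B_t and multiply the f'' term by 1/2:
  drift     = (1/2) * (120*x^3) evaluated at B_t = 60*B_t^3
  diffusion = (30*x^4) evaluated at B_t = 30*B_t^4
Therefore d(6*B_t^5) = (60*B_t^3) dt + (30*B_t^4) dB_t.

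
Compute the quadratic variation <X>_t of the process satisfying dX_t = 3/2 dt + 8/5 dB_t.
<X>_t = 64*t/25

For an Itô process dX_t = a(t) dt + b(t) dB_t, the quadratic variation is <X>_t = int_0^t b(s)^2 ds (the drift term does not contribute). Here b(s) = 8/5, so
  b(s)^2 = 64/25.
Integrating from 0 to t:
  <X>_t = int_0^t (64/25) ds = 64*t/25.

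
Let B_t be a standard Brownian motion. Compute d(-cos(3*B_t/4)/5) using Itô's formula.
d(-cos(3*B_t/4)/5) = (9*cos(3*B_t/4)/160) dt + (3*sin(3*B_t/4)/20) dB_t

Itô's formula for f(B_t) gives d f(B_t) = f'(B_t) dB_t + (1/2) f''(B_t) dt. Compute derivatives of f(x) = -cos(3*x/4)/5:
  f'(x)  = 3*sin(3*x/4)/20
  f''(x) = 9*cos(3*x/4)/80
Substitute x = B_t and multiply the f'' term by 1/2:
  drift     = (1/2) * (9*cos(3*x/4)/80) evaluated at B_t = 9*cos(3*B_t/4)/160
  diffusion = (3*sin(3*x/4)/20) evaluated at B_t = 3*sin(3*B_t/4)/20
Therefore d(-cos(3*B_t/4)/5) = (9*cos(3*B_t/4)/160) dt + (3*sin(3*B_t/4)/20) dB_t.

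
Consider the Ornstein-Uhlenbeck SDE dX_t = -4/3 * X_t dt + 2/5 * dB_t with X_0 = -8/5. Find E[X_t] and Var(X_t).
E[X_t] = -8*exp(-4*t/3)/5; Var(X_t) = 3/50 - 3*exp(-8*t/3)/50

The OU SDE dX = -theta X dt + sigma dB admits the integrating factor exp(theta t): d(exp(theta t) X_t) = sigma exp(theta t) dB_t. Integrating from 0 to t:
  X_t = x_0 * exp(-theta t) + sigma * int_0^t exp(-theta (t-s)) dB_s.
The Itô integral has mean 0 and (by the Itô isometry) variance sigma^2 * int_0^t exp(-2 theta (t - s)) ds = sigma^2 * (1 - exp(-2 theta t)) / (2 theta).
With theta = 4/3, sigma = 2/5, x_0 = -8/5:
  E[X_t] = -8/5 * exp(-4/3 t) = -8*exp(-4*t/3)/5
  Var(X_t) = (2/5)^2 * (1 - exp(-2*4/3 t)) / (2 * 4/3) = 3/50 - 3*exp(-8*t/3)/50.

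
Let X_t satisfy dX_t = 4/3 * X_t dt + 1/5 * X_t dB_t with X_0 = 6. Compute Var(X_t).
Var(X_t) = 36*(exp(t/25) - 1)*exp(8*t/3)

For GBM dX = mu X dt + sigma X dB with X_0 = x_0, apply Itô to Y = log X: dY = (mu - sigma^2/2) dt + sigma dB, so Y_t = log(x_0) + (mu - sigma^2/2) t + sigma B_t and hence X_t = x_0 * exp((mu - sigma^2/2) t + sigma B_t).
With mu = 4/3, sigma = 1/5, x_0 = 6, this gives:
  X_t = 6 * exp((197/150) * t + (1/5) * B_t).
Since sigma*B_t ~ Normal(0, sigma^2 t), E[exp(sigma*B_t)] = exp(sigma^2 t / 2); so E[X_t] = x_0 * exp((mu - sigma^2/2) t) * exp(sigma^2 t / 2) = x_0 * exp(mu t) = 6*exp(4*t/3).
Var(X_t) = E[X_t^2] - (E[X_t])^2 = x_0^2 * exp(2 mu t) * (exp(sigma^2 t) - 1) = 36*(exp(t/25) - 1)*exp(8*t/3).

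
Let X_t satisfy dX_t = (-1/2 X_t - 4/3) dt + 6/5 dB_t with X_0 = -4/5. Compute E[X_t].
E[X_t] = -8/3 + 28*exp(-t/2)/15

Taking expectations and using E[dB_t] = 0, the mean m(t) = E[X_t] satisfies the ODE m'(t) = a m(t) + b with m(0) = x_0. With a = -1/2, b = -4/3, x_0 = -4/5, the solution is
  m(t) = x_0 * exp(a t) + (b/a) * (exp(a t) - 1)
       = (-4/5) * exp((-1/2) t) + ((-4/3)/(-1/2)) * (exp((-1/2) t) - 1)
       = -8/3 + 28*exp(-t/2)/15.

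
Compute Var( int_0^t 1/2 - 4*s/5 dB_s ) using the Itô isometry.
Var = t*(64*t^2 - 120*t + 75)/300

The Itô integral of a deterministic integrand f(s) has mean 0 because each increment f(s) * (B_{s+ds} - B_s) has mean 0. By the Itô isometry:
  Var( int_0^t f(s) dB_s ) = E[ (int_0^t f(s) dB_s)^2 ] = int_0^t f(s)^2 ds.
Here f(s) = 1/2 - 4*s/5, so f(s)^2 = (8*s - 5)^2/100. Integrate:
  int_0^t ((8*s - 5)^2/100) ds = t*(64*t^2 - 120*t + 75)/300.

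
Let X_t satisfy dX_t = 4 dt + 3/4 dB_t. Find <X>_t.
<X>_t = 9*t/16

For an Itô process dX_t = a(t) dt + b(t) dB_t, the quadratic variation is <X>_t = int_0^t b(s)^2 ds (the drift term does not contribute). Here b(s) = 3/4, so
  b(s)^2 = 9/16.
Integrating from 0 to t:
  <X>_t = int_0^t (9/16) ds = 9*t/16.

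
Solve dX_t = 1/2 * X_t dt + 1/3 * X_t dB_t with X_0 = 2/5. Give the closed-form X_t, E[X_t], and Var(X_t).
X_t = 2/5 * exp((4/9) t + (1/3) B_t); E[X_t] = 2*exp(t/2)/5; Var(X_t) = 4*(exp(t/9) - 1)*exp(t)/25

For GBM dX = mu X dt + sigma X dB with X_0 = x_0, apply Itô to Y = log X: dY = (mu - sigma^2/2) dt + sigma dB, so Y_t = log(x_0) + (mu - sigma^2/2) t + sigma B_t and hence X_t = x_0 * exp((mu - sigma^2/2) t + sigma B_t).
With mu = 1/2, sigma = 1/3, x_0 = 2/5, this gives:
  X_t = 2/5 * exp((4/9) * t + (1/3) * B_t).
Since sigma*B_t ~ Normal(0, sigma^2 t), E[exp(sigma*B_t)] = exp(sigma^2 t / 2); so E[X_t] = x_0 * exp((mu - sigma^2/2) t) * exp(sigma^2 t / 2) = x_0 * exp(mu t) = 2*exp(t/2)/5.
Var(X_t) = E[X_t^2] - (E[X_t])^2 = x_0^2 * exp(2 mu t) * (exp(sigma^2 t) - 1) = 4*(exp(t/9) - 1)*exp(t)/25.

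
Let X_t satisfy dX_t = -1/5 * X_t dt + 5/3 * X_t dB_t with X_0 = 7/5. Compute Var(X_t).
Var(X_t) = (49*exp(25*t/9) - 49)*exp(-2*t/5)/25

For GBM dX = mu X dt + sigma X dB with X_0 = x_0, apply Itô to Y = log X: dY = (mu - sigma^2/2) dt + sigma dB, so Y_t = log(x_0) + (mu - sigma^2/2) t + sigma B_t and hence X_t = x_0 * exp((mu - sigma^2/2) t + sigma B_t).
With mu = -1/5, sigma = 5/3, x_0 = 7/5, this gives:
  X_t = 7/5 * exp((-143/90) * t + (5/3) * B_t).
Since sigma*B_t ~ Normal(0, sigma^2 t), E[exp(sigma*B_t)] = exp(sigma^2 t / 2); so E[X_t] = x_0 * exp((mu - sigma^2/2) t) * exp(sigma^2 t / 2) = x_0 * exp(mu t) = 7*exp(-t/5)/5.
Var(X_t) = E[X_t^2] - (E[X_t])^2 = x_0^2 * exp(2 mu t) * (exp(sigma^2 t) - 1) = (49*exp(25*t/9) - 49)*exp(-2*t/5)/25.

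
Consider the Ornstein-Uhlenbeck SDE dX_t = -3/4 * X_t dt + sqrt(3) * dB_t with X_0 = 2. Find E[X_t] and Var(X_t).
E[X_t] = 2*exp(-3*t/4); Var(X_t) = 2 - 2*exp(-3*t/2)

The OU SDE dX = -theta X dt + sigma dB admits the integrating factor exp(theta t): d(exp(theta t) X_t) = sigma exp(theta t) dB_t. Integrating from 0 to t:
  X_t = x_0 * exp(-theta t) + sigma * int_0^t exp(-theta (t-s)) dB_s.
The Itô integral has mean 0 and (by the Itô isometry) variance sigma^2 * int_0^t exp(-2 theta (t - s)) ds = sigma^2 * (1 - exp(-2 theta t)) / (2 theta).
With theta = 3/4, sigma = sqrt(3), x_0 = 2:
  E[X_t] = 2 * exp(-3/4 t) = 2*exp(-3*t/4)
  Var(X_t) = (sqrt(3))^2 * (1 - exp(-2*3/4 t)) / (2 * 3/4) = 2 - 2*exp(-3*t/2).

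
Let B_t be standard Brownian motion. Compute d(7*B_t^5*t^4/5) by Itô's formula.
d(7*B_t^5*t^4/5) = (B_t^3*t^3*(28*B_t^2/5 + 14*t)) dt + (7*B_t^4*t^4) dB_t

Itô's formula for f(t, x): d f(t, B_t) = (f_t + (1/2) f_xx) dt + f_x dB_t. Compute partials of f(t, x) = 7*t^4*x^5/5:
  f_t(t,x)  = 28*t^3*x^5/5
  f_x(t,x)  = 7*t^4*x^4
  f_xx(t,x) = 28*t^4*x^3
Assemble drift = f_t + (1/2) f_xx = t^3*x^3*(14*t + 28*x^2/5) and diffusion = f_x = 7*t^4*x^4. Substituting x = B_t:
  d(7*B_t^5*t^4/5) = (B_t^3*t^3*(28*B_t^2/5 + 14*t)) dt + (7*B_t^4*t^4) dB_t.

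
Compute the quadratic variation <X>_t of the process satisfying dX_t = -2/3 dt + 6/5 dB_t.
<X>_t = 36*t/25

For an Itô process dX_t = a(t) dt + b(t) dB_t, the quadratic variation is <X>_t = int_0^t b(s)^2 ds (the drift term does not contribute). Here b(s) = 6/5, so
  b(s)^2 = 36/25.
Integrating from 0 to t:
  <X>_t = int_0^t (36/25) ds = 36*t/25.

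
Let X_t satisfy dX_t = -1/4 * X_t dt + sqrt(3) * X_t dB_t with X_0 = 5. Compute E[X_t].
E[X_t] = 5*exp(-t/4)

For GBM dX = mu X dt + sigma X dB with X_0 = x_0, apply Itô to Y = log X: dY = (mu - sigma^2/2) dt + sigma dB, so Y_t = log(x_0) + (mu - sigma^2/2) t + sigma B_t and hence X_t = x_0 * exp((mu - sigma^2/2) t + sigma B_t).
With mu = -1/4, sigma = sqrt(3), x_0 = 5, this gives:
  X_t = 5 * exp((-7/4) * t + (sqrt(3)) * B_t).
Since sigma*B_t ~ Normal(0, sigma^2 t), E[exp(sigma*B_t)] = exp(sigma^2 t / 2); so E[X_t] = x_0 * exp((mu - sigma^2/2) t) * exp(sigma^2 t / 2) = x_0 * exp(mu t) = 5*exp(-t/4).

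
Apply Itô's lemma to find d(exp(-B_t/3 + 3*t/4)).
d(exp(-B_t/3 + 3*t/4)) = (29*exp(-B_t/3 + 3*t/4)/36) dt + (-exp(-B_t/3 + 3*t/4)/3) dB_t

Itô's formula for f(t, x): d f(t, B_t) = (f_t + (1/2) f_xx) dt + f_x dB_t. Compute partials of f(t, x) = exp(3*t/4 - x/3):
  f_t(t,x)  = 3*exp(3*t/4 - x/3)/4
  f_x(t,x)  = -exp(3*t/4 - x/3)/3
  f_xx(t,x) = exp(3*t/4 - x/3)/9
Assemble drift = f_t + (1/2) f_xx = 29*exp(3*t/4 - x/3)/36 and diffusion = f_x = -exp(3*t/4 - x/3)/3. Substituting x = B_t:
  d(exp(-B_t/3 + 3*t/4)) = (29*exp(-B_t/3 + 3*t/4)/36) dt + (-exp(-B_t/3 + 3*t/4)/3) dB_t.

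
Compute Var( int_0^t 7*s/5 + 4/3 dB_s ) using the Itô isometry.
Var = t*(147*t^2 + 420*t + 400)/225

The Itô integral of a deterministic integrand f(s) has mean 0 because each increment f(s) * (B_{s+ds} - B_s) has mean 0. By the Itô isometry:
  Var( int_0^t f(s) dB_s ) = E[ (int_0^t f(s) dB_s)^2 ] = int_0^t f(s)^2 ds.
Here f(s) = 7*s/5 + 4/3, so f(s)^2 = (21*s + 20)^2/225. Integrate:
  int_0^t ((21*s + 20)^2/225) ds = t*(147*t^2 + 420*t + 400)/225.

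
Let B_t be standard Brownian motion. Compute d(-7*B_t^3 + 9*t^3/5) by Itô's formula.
d(-7*B_t^3 + 9*t^3/5) = (-21*B_t + 27*t^2/5) dt + (-21*B_t^2) dB_t

Itô's formula for f(t, x): d f(t, B_t) = (f_t + (1/2) f_xx) dt + f_x dB_t. Compute partials of f(t, x) = 9*t^3/5 - 7*x^3:
  f_t(t,x)  = 27*t^2/5
  f_x(t,x)  = -21*x^2
  f_xx(t,x) = -42*x
Assemble drift = f_t + (1/2) f_xx = 27*t^2/5 - 21*x and diffusion = f_x = -21*x^2. Substituting x = B_t:
  d(-7*B_t^3 + 9*t^3/5) = (-21*B_t + 27*t^2/5) dt + (-21*B_t^2) dB_t.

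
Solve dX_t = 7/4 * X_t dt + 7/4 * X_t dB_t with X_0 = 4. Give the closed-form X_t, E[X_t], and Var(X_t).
X_t = 4 * exp((7/32) t + (7/4) B_t); E[X_t] = 4*exp(7*t/4); Var(X_t) = 16*(exp(49*t/16) - 1)*exp(7*t/2)

For GBM dX = mu X dt + sigma X dB with X_0 = x_0, apply Itô to Y = log X: dY = (mu - sigma^2/2) dt + sigma dB, so Y_t = log(x_0) + (mu - sigma^2/2) t + sigma B_t and hence X_t = x_0 * exp((mu - sigma^2/2) t + sigma B_t).
With mu = 7/4, sigma = 7/4, x_0 = 4, this gives:
  X_t = 4 * exp((7/32) * t + (7/4) * B_t).
Since sigma*B_t ~ Normal(0, sigma^2 t), E[exp(sigma*B_t)] = exp(sigma^2 t / 2); so E[X_t] = x_0 * exp((mu - sigma^2/2) t) * exp(sigma^2 t / 2) = x_0 * exp(mu t) = 4*exp(7*t/4).
Var(X_t) = E[X_t^2] - (E[X_t])^2 = x_0^2 * exp(2 mu t) * (exp(sigma^2 t) - 1) = 16*(exp(49*t/16) - 1)*exp(7*t/2).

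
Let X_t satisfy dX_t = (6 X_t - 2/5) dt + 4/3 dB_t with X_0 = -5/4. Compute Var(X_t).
Var(X_t) = 4*exp(12*t)/27 - 4/27

The variance V(t) = Var(X_t) satisfies V'(t) = 2 a V(t) + c^2 with V(0) = 0 (drift coefficient is linear in X, diffusion is constant). With a = 6, c = 4/3, the solution is
  V(t) = (c^2 / (2 a)) * (exp(2 a t) - 1)
       = ((4/3)^2 / (2*6)) * (exp(12 t) - 1)
       = 4*exp(12*t)/27 - 4/27.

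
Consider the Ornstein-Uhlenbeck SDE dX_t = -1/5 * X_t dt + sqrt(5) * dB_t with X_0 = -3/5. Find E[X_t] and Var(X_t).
E[X_t] = -3*exp(-t/5)/5; Var(X_t) = 25/2 - 25*exp(-2*t/5)/2

The OU SDE dX = -theta X dt + sigma dB admits the integrating factor exp(theta t): d(exp(theta t) X_t) = sigma exp(theta t) dB_t. Integrating from 0 to t:
  X_t = x_0 * exp(-theta t) + sigma * int_0^t exp(-theta (t-s)) dB_s.
The Itô integral has mean 0 and (by the Itô isometry) variance sigma^2 * int_0^t exp(-2 theta (t - s)) ds = sigma^2 * (1 - exp(-2 theta t)) / (2 theta).
With theta = 1/5, sigma = sqrt(5), x_0 = -3/5:
  E[X_t] = -3/5 * exp(-1/5 t) = -3*exp(-t/5)/5
  Var(X_t) = (sqrt(5))^2 * (1 - exp(-2*1/5 t)) / (2 * 1/5) = 25/2 - 25*exp(-2*t/5)/2.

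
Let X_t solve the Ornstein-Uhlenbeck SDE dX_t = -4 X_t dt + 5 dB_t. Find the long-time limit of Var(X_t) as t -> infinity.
lim Var(X_t) = 25/8

The OU SDE dX = -theta X dt + sigma dB admits the integrating factor exp(theta t): d(exp(theta t) X_t) = sigma exp(theta t) dB_t. Integrating from 0 to t gives X_t = x_0 * exp(-theta t) + sigma * int_0^t exp(-theta (t-s)) dB_s for any initial x_0. The Itô integral has variance (by the Itô isometry) sigma^2 * int_0^t exp(-2 theta (t - s)) ds = sigma^2 * (1 - exp(-2 theta t)) / (2 theta), independent of x_0.
With theta = 4, sigma = 5:
  Var(X_t) = (5)^2 * (1 - exp(-2*4 t)) / (2 * 4) = 25/8 - 25*exp(-8*t)/8.
As t -> infinity, exp(-2*4 t) -> 0, so the stationary variance is sigma^2 / (2 theta) = 25/8.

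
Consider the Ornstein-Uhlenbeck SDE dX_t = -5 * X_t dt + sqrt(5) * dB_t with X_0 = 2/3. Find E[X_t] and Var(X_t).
E[X_t] = 2*exp(-5*t)/3; Var(X_t) = 1/2 - exp(-10*t)/2

The OU SDE dX = -theta X dt + sigma dB admits the integrating factor exp(theta t): d(exp(theta t) X_t) = sigma exp(theta t) dB_t. Integrating from 0 to t:
  X_t = x_0 * exp(-theta t) + sigma * int_0^t exp(-theta (t-s)) dB_s.
The Itô integral has mean 0 and (by the Itô isometry) variance sigma^2 * int_0^t exp(-2 theta (t - s)) ds = sigma^2 * (1 - exp(-2 theta t)) / (2 theta).
With theta = 5, sigma = sqrt(5), x_0 = 2/3:
  E[X_t] = 2/3 * exp(-5 t) = 2*exp(-5*t)/3
  Var(X_t) = (sqrt(5))^2 * (1 - exp(-2*5 t)) / (2 * 5) = 1/2 - exp(-10*t)/2.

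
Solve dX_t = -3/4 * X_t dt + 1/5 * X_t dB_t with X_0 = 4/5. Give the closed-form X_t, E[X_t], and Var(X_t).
X_t = 4/5 * exp((-77/100) t + (1/5) B_t); E[X_t] = 4*exp(-3*t/4)/5; Var(X_t) = (16*exp(t/25) - 16)*exp(-3*t/2)/25

For GBM dX = mu X dt + sigma X dB with X_0 = x_0, apply Itô to Y = log X: dY = (mu - sigma^2/2) dt + sigma dB, so Y_t = log(x_0) + (mu - sigma^2/2) t + sigma B_t and hence X_t = x_0 * exp((mu - sigma^2/2) t + sigma B_t).
With mu = -3/4, sigma = 1/5, x_0 = 4/5, this gives:
  X_t = 4/5 * exp((-77/100) * t + (1/5) * B_t).
Since sigma*B_t ~ Normal(0, sigma^2 t), E[exp(sigma*B_t)] = exp(sigma^2 t / 2); so E[X_t] = x_0 * exp((mu - sigma^2/2) t) * exp(sigma^2 t / 2) = x_0 * exp(mu t) = 4*exp(-3*t/4)/5.
Var(X_t) = E[X_t^2] - (E[X_t])^2 = x_0^2 * exp(2 mu t) * (exp(sigma^2 t) - 1) = (16*exp(t/25) - 16)*exp(-3*t/2)/25.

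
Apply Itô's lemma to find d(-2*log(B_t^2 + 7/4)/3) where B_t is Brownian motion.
d(-2*log(B_t^2 + 7/4)/3) = (8*(4*B_t^2 - 7)/(3*(4*B_t^2 + 7)^2)) dt + (-16*B_t/(12*B_t^2 + 21)) dB_t

Itô's formula for f(B_t) gives d f(B_t) = f'(B_t) dB_t + (1/2) f''(B_t) dt. Compute derivatives of f(x) = -2*log(x^2 + 7/4)/3:
  f'(x)  = -16*x/(12*x^2 + 21)
  f''(x) = 16*(4*x^2 - 7)/(3*(4*x^2 + 7)^2)
Substitute x = B_t and multiply the f'' term by 1/2:
  drift     = (1/2) * (16*(4*x^2 - 7)/(3*(4*x^2 + 7)^2)) evaluated at B_t = 8*(4*B_t^2 - 7)/(3*(4*B_t^2 + 7)^2)
  diffusion = (-16*x/(12*x^2 + 21)) evaluated at B_t = -16*B_t/(12*B_t^2 + 21)
Therefore d(-2*log(B_t^2 + 7/4)/3) = (8*(4*B_t^2 - 7)/(3*(4*B_t^2 + 7)^2)) dt + (-16*B_t/(12*B_t^2 + 21)) dB_t.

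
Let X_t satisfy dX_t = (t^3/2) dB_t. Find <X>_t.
<X>_t = t^7/28

For an Itô process dX_t = a(t) dt + b(t) dB_t, the quadratic variation is <X>_t = int_0^t b(s)^2 ds (the drift term does not contribute). Here b(s) = s^3/2, so
  b(s)^2 = s^6/4.
Integrating from 0 to t:
  <X>_t = int_0^t (s^6/4) ds = t^7/28.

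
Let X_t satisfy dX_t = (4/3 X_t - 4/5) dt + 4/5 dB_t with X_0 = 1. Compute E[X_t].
E[X_t] = 2*exp(4*t/3)/5 + 3/5

Taking expectations and using E[dB_t] = 0, the mean m(t) = E[X_t] satisfies the ODE m'(t) = a m(t) + b with m(0) = x_0. With a = 4/3, b = -4/5, x_0 = 1, the solution is
  m(t) = x_0 * exp(a t) + (b/a) * (exp(a t) - 1)
       = 1 * exp((4/3) t) + ((-4/5)/(4/3)) * (exp((4/3) t) - 1)
       = 2*exp(4*t/3)/5 + 3/5.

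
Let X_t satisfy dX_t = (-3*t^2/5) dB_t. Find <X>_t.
<X>_t = 9*t^5/125

For an Itô process dX_t = a(t) dt + b(t) dB_t, the quadratic variation is <X>_t = int_0^t b(s)^2 ds (the drift term does not contribute). Here b(s) = -3*s^2/5, so
  b(s)^2 = 9*s^4/25.
Integrating from 0 to t:
  <X>_t = int_0^t (9*s^4/25) ds = 9*t^5/125.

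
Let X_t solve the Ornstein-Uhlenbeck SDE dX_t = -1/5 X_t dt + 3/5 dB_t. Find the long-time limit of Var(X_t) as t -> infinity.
lim Var(X_t) = 9/10

The OU SDE dX = -theta X dt + sigma dB admits the integrating factor exp(theta t): d(exp(theta t) X_t) = sigma exp(theta t) dB_t. Integrating from 0 to t gives X_t = x_0 * exp(-theta t) + sigma * int_0^t exp(-theta (t-s)) dB_s for any initial x_0. The Itô integral has variance (by the Itô isometry) sigma^2 * int_0^t exp(-2 theta (t - s)) ds = sigma^2 * (1 - exp(-2 theta t)) / (2 theta), independent of x_0.
With theta = 1/5, sigma = 3/5:
  Var(X_t) = (3/5)^2 * (1 - exp(-2*1/5 t)) / (2 * 1/5) = 9/10 - 9*exp(-2*t/5)/10.
As t -> infinity, exp(-2*1/5 t) -> 0, so the stationary variance is sigma^2 / (2 theta) = 9/10.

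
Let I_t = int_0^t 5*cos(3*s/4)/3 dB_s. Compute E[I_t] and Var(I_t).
E[I_t] = 0; Var(I_t) = 25*t/18 + 25*sin(3*t/2)/27

The Itô integral of a deterministic integrand f(s) has mean 0 because each increment f(s) * (B_{s+ds} - B_s) has mean 0. By the Itô isometry:
  Var( int_0^t f(s) dB_s ) = E[ (int_0^t f(s) dB_s)^2 ] = int_0^t f(s)^2 ds.
Here f(s) = 5*cos(3*s/4)/3, so f(s)^2 = 25*cos(3*s/4)^2/9. Integrate:
  int_0^t (25*cos(3*s/4)^2/9) ds = 25*t/18 + 25*sin(3*t/2)/27.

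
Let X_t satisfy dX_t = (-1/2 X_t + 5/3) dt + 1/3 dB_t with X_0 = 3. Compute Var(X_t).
Var(X_t) = (exp(t) - 1)*exp(-t)/9

The variance V(t) = Var(X_t) satisfies V'(t) = 2 a V(t) + c^2 with V(0) = 0 (drift coefficient is linear in X, diffusion is constant). With a = -1/2, c = 1/3, the solution is
  V(t) = (c^2 / (2 a)) * (exp(2 a t) - 1)
       = ((1/3)^2 / (2*(-1/2))) * (exp((-1) t) - 1)
       = (exp(t) - 1)*exp(-t)/9.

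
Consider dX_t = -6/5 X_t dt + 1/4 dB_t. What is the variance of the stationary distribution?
lim Var(X_t) = 5/192

The OU SDE dX = -theta X dt + sigma dB admits the integrating factor exp(theta t): d(exp(theta t) X_t) = sigma exp(theta t) dB_t. Integrating from 0 to t gives X_t = x_0 * exp(-theta t) + sigma * int_0^t exp(-theta (t-s)) dB_s for any initial x_0. The Itô integral has variance (by the Itô isometry) sigma^2 * int_0^t exp(-2 theta (t - s)) ds = sigma^2 * (1 - exp(-2 theta t)) / (2 theta), independent of x_0.
With theta = 6/5, sigma = 1/4:
  Var(X_t) = (1/4)^2 * (1 - exp(-2*6/5 t)) / (2 * 6/5) = 5/192 - 5*exp(-12*t/5)/192.
As t -> infinity, exp(-2*6/5 t) -> 0, so the stationary variance is sigma^2 / (2 theta) = 5/192.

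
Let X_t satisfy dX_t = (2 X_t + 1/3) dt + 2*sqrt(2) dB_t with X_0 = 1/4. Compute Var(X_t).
Var(X_t) = 2*exp(4*t) - 2

The variance V(t) = Var(X_t) satisfies V'(t) = 2 a V(t) + c^2 with V(0) = 0 (drift coefficient is linear in X, diffusion is constant). With a = 2, c = 2*sqrt(2), the solution is
  V(t) = (c^2 / (2 a)) * (exp(2 a t) - 1)
       = ((2*sqrt(2))^2 / (2*2)) * (exp(4 t) - 1)
       = 2*exp(4*t) - 2.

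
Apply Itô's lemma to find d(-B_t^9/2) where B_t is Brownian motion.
d(-B_t^9/2) = (-18*B_t^7) dt + (-9*B_t^8/2) dB_t

Itô's formula for f(B_t) gives d f(B_t) = f'(B_t) dB_t + (1/2) f''(B_t) dt. Compute derivatives of f(x) = -x^9/2:
  f'(x)  = -9*x^8/2
  f''(x) = -36*x^7
Substitute x = B_t and multiply the f'' term by 1/2:
  drift     = (1/2) * (-36*x^7) evaluated at B_t = -18*B_t^7
  diffusion = (-9*x^8/2) evaluated at B_t = -9*B_t^8/2
Therefore d(-B_t^9/2) = (-18*B_t^7) dt + (-9*B_t^8/2) dB_t.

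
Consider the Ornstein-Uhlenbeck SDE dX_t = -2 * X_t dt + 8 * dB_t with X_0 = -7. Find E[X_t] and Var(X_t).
E[X_t] = -7*exp(-2*t); Var(X_t) = 16 - 16*exp(-4*t)

The OU SDE dX = -theta X dt + sigma dB admits the integrating factor exp(theta t): d(exp(theta t) X_t) = sigma exp(theta t) dB_t. Integrating from 0 to t:
  X_t = x_0 * exp(-theta t) + sigma * int_0^t exp(-theta (t-s)) dB_s.
The Itô integral has mean 0 and (by the Itô isometry) variance sigma^2 * int_0^t exp(-2 theta (t - s)) ds = sigma^2 * (1 - exp(-2 theta t)) / (2 theta).
With theta = 2, sigma = 8, x_0 = -7:
  E[X_t] = -7 * exp(-2 t) = -7*exp(-2*t)
  Var(X_t) = (8)^2 * (1 - exp(-2*2 t)) / (2 * 2) = 16 - 16*exp(-4*t).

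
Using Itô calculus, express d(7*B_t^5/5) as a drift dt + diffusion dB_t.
d(7*B_t^5/5) = (14*B_t^3) dt + (7*B_t^4) dB_t

Itô's formula for f(B_t) gives d f(B_t) = f'(B_t) dB_t + (1/2) f''(B_t) dt. Compute derivatives of f(x) = 7*x^5/5:
  f'(x)  = 7*x^4
  f''(x) = 28*x^3
Substitute x = B_t and multiply the f'' term by 1/2:
  drift     = (1/2) * (28*x^3) evaluated at B_t = 14*B_t^3
  diffusion = (7*x^4) evaluated at B_t = 7*B_t^4
Therefore d(7*B_t^5/5) = (14*B_t^3) dt + (7*B_t^4) dB_t.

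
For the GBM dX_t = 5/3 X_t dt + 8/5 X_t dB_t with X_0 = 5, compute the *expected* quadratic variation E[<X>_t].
E[<X>_t] = 2400*exp(442*t/75)/221 - 2400/221

<X>_t = int_0^t ((8/5) * X_s)^2 ds. Taking expectation inside the integral: E[<X>_t] = (8/5)^2 * int_0^t E[X_s^2] ds. For GBM, E[X_s^2] = x_0^2 * exp((2 mu + sigma^2) s). Integrating:
  E[<X>_t] = (8/5)^2 * 5^2 * (exp((2*(5/3) + (8/5)^2) t) - 1) / (2*(5/3) + (8/5)^2)
           = (8/5)^2 * 5^2 * (exp((442/75) t) - 1) / (442/75) = 2400*exp(442*t/75)/221 - 2400/221.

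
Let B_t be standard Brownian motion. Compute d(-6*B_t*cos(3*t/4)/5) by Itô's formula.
d(-6*B_t*cos(3*t/4)/5) = (9*B_t*sin(3*t/4)/10) dt + (-6*cos(3*t/4)/5) dB_t

Itô's formula for f(t, x): d f(t, B_t) = (f_t + (1/2) f_xx) dt + f_x dB_t. Compute partials of f(t, x) = -6*x*cos(3*t/4)/5:
  f_t(t,x)  = 9*x*sin(3*t/4)/10
  f_x(t,x)  = -6*cos(3*t/4)/5
  f_xx(t,x) = 0
Assemble drift = f_t + (1/2) f_xx = 9*x*sin(3*t/4)/10 and diffusion = f_x = -6*cos(3*t/4)/5. Substituting x = B_t:
  d(-6*B_t*cos(3*t/4)/5) = (9*B_t*sin(3*t/4)/10) dt + (-6*cos(3*t/4)/5) dB_t.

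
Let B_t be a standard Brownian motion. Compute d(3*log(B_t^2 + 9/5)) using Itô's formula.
d(3*log(B_t^2 + 9/5)) = (15*(9 - 5*B_t^2)/(5*B_t^2 + 9)^2) dt + (30*B_t/(5*B_t^2 + 9)) dB_t

Itô's formula for f(B_t) gives d f(B_t) = f'(B_t) dB_t + (1/2) f''(B_t) dt. Compute derivatives of f(x) = 3*log(x^2 + 9/5):
  f'(x)  = 30*x/(5*x^2 + 9)
  f''(x) = 30*(9 - 5*x^2)/(5*x^2 + 9)^2
Substitute x = B_t and multiply the f'' term by 1/2:
  drift     = (1/2) * (30*(9 - 5*x^2)/(5*x^2 + 9)^2) evaluated at B_t = 15*(9 - 5*B_t^2)/(5*B_t^2 + 9)^2
  diffusion = (30*x/(5*x^2 + 9)) evaluated at B_t = 30*B_t/(5*B_t^2 + 9)
Therefore d(3*log(B_t^2 + 9/5)) = (15*(9 - 5*B_t^2)/(5*B_t^2 + 9)^2) dt + (30*B_t/(5*B_t^2 + 9)) dB_t.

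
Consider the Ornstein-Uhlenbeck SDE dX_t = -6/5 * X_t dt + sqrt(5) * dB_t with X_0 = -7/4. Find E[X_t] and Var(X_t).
E[X_t] = -7*exp(-6*t/5)/4; Var(X_t) = 25/12 - 25*exp(-12*t/5)/12

The OU SDE dX = -theta X dt + sigma dB admits the integrating factor exp(theta t): d(exp(theta t) X_t) = sigma exp(theta t) dB_t. Integrating from 0 to t:
  X_t = x_0 * exp(-theta t) + sigma * int_0^t exp(-theta (t-s)) dB_s.
The Itô integral has mean 0 and (by the Itô isometry) variance sigma^2 * int_0^t exp(-2 theta (t - s)) ds = sigma^2 * (1 - exp(-2 theta t)) / (2 theta).
With theta = 6/5, sigma = sqrt(5), x_0 = -7/4:
  E[X_t] = -7/4 * exp(-6/5 t) = -7*exp(-6*t/5)/4
  Var(X_t) = (sqrt(5))^2 * (1 - exp(-2*6/5 t)) / (2 * 6/5) = 25/12 - 25*exp(-12*t/5)/12.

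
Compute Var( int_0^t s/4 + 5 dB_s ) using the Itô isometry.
Var = t*(t^2 + 60*t + 1200)/48

The Itô integral of a deterministic integrand f(s) has mean 0 because each increment f(s) * (B_{s+ds} - B_s) has mean 0. By the Itô isometry:
  Var( int_0^t f(s) dB_s ) = E[ (int_0^t f(s) dB_s)^2 ] = int_0^t f(s)^2 ds.
Here f(s) = s/4 + 5, so f(s)^2 = (s + 20)^2/16. Integrate:
  int_0^t ((s + 20)^2/16) ds = t*(t^2 + 60*t + 1200)/48.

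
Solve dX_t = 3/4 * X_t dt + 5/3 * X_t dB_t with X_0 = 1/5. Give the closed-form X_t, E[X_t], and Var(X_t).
X_t = 1/5 * exp((-23/36) t + (5/3) B_t); E[X_t] = exp(3*t/4)/5; Var(X_t) = (exp(25*t/9) - 1)*exp(3*t/2)/25

For GBM dX = mu X dt + sigma X dB with X_0 = x_0, apply Itô to Y = log X: dY = (mu - sigma^2/2) dt + sigma dB, so Y_t = log(x_0) + (mu - sigma^2/2) t + sigma B_t and hence X_t = x_0 * exp((mu - sigma^2/2) t + sigma B_t).
With mu = 3/4, sigma = 5/3, x_0 = 1/5, this gives:
  X_t = 1/5 * exp((-23/36) * t + (5/3) * B_t).
Since sigma*B_t ~ Normal(0, sigma^2 t), E[exp(sigma*B_t)] = exp(sigma^2 t / 2); so E[X_t] = x_0 * exp((mu - sigma^2/2) t) * exp(sigma^2 t / 2) = x_0 * exp(mu t) = exp(3*t/4)/5.
Var(X_t) = E[X_t^2] - (E[X_t])^2 = x_0^2 * exp(2 mu t) * (exp(sigma^2 t) - 1) = (exp(25*t/9) - 1)*exp(3*t/2)/25.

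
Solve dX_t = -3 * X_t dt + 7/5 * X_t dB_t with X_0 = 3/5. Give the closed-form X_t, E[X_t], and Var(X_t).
X_t = 3/5 * exp((-199/50) t + (7/5) B_t); E[X_t] = 3*exp(-3*t)/5; Var(X_t) = (9*exp(49*t/25) - 9)*exp(-6*t)/25

For GBM dX = mu X dt + sigma X dB with X_0 = x_0, apply Itô to Y = log X: dY = (mu - sigma^2/2) dt + sigma dB, so Y_t = log(x_0) + (mu - sigma^2/2) t + sigma B_t and hence X_t = x_0 * exp((mu - sigma^2/2) t + sigma B_t).
With mu = -3, sigma = 7/5, x_0 = 3/5, this gives:
  X_t = 3/5 * exp((-199/50) * t + (7/5) * B_t).
Since sigma*B_t ~ Normal(0, sigma^2 t), E[exp(sigma*B_t)] = exp(sigma^2 t / 2); so E[X_t] = x_0 * exp((mu - sigma^2/2) t) * exp(sigma^2 t / 2) = x_0 * exp(mu t) = 3*exp(-3*t)/5.
Var(X_t) = E[X_t^2] - (E[X_t])^2 = x_0^2 * exp(2 mu t) * (exp(sigma^2 t) - 1) = (9*exp(49*t/25) - 9)*exp(-6*t)/25.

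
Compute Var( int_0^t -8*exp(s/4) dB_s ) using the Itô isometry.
Var = 128*exp(t/2) - 128

The Itô integral of a deterministic integrand f(s) has mean 0 because each increment f(s) * (B_{s+ds} - B_s) has mean 0. By the Itô isometry:
  Var( int_0^t f(s) dB_s ) = E[ (int_0^t f(s) dB_s)^2 ] = int_0^t f(s)^2 ds.
Here f(s) = -8*exp(s/4), so f(s)^2 = 64*exp(s/2). Integrate:
  int_0^t (64*exp(s/2)) ds = 128*exp(t/2) - 128.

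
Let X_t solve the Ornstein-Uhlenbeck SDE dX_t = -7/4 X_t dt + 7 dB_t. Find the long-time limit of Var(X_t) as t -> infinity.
lim Var(X_t) = 14

The OU SDE dX = -theta X dt + sigma dB admits the integrating factor exp(theta t): d(exp(theta t) X_t) = sigma exp(theta t) dB_t. Integrating from 0 to t gives X_t = x_0 * exp(-theta t) + sigma * int_0^t exp(-theta (t-s)) dB_s for any initial x_0. The Itô integral has variance (by the Itô isometry) sigma^2 * int_0^t exp(-2 theta (t - s)) ds = sigma^2 * (1 - exp(-2 theta t)) / (2 theta), independent of x_0.
With theta = 7/4, sigma = 7:
  Var(X_t) = (7)^2 * (1 - exp(-2*7/4 t)) / (2 * 7/4) = 14 - 14*exp(-7*t/2).
As t -> infinity, exp(-2*7/4 t) -> 0, so the stationary variance is sigma^2 / (2 theta) = 14.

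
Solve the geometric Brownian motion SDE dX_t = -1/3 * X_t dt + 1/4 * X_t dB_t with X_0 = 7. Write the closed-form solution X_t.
X_t = 7 * exp((-35/96) * t + (1/4) * B_t)

For GBM dX = mu X dt + sigma X dB with X_0 = x_0, apply Itô to Y = log X: dY = (mu - sigma^2/2) dt + sigma dB, so Y_t = log(x_0) + (mu - sigma^2/2) t + sigma B_t and hence X_t = x_0 * exp((mu - sigma^2/2) t + sigma B_t).
With mu = -1/3, sigma = 1/4, x_0 = 7, this gives:
  X_t = 7 * exp((-35/96) * t + (1/4) * B_t).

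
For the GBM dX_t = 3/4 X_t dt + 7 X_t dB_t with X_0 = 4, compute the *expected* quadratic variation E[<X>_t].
E[<X>_t] = 1568*exp(101*t/2)/101 - 1568/101

<X>_t = int_0^t (7 * X_s)^2 ds. Taking expectation inside the integral: E[<X>_t] = 7^2 * int_0^t E[X_s^2] ds. For GBM, E[X_s^2] = x_0^2 * exp((2 mu + sigma^2) s). Integrating:
  E[<X>_t] = 7^2 * 4^2 * (exp((2*(3/4) + 7^2) t) - 1) / (2*(3/4) + 7^2)
           = 7^2 * 4^2 * (exp((101/2) t) - 1) / (101/2) = 1568*exp(101*t/2)/101 - 1568/101.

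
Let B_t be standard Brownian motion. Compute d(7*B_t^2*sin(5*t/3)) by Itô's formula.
d(7*B_t^2*sin(5*t/3)) = (35*B_t^2*cos(5*t/3)/3 + 7*sin(5*t/3)) dt + (14*B_t*sin(5*t/3)) dB_t

Itô's formula for f(t, x): d f(t, B_t) = (f_t + (1/2) f_xx) dt + f_x dB_t. Compute partials of f(t, x) = 7*x^2*sin(5*t/3):
  f_t(t,x)  = 35*x^2*cos(5*t/3)/3
  f_x(t,x)  = 14*x*sin(5*t/3)
  f_xx(t,x) = 14*sin(5*t/3)
Assemble drift = f_t + (1/2) f_xx = 35*x^2*cos(5*t/3)/3 + 7*sin(5*t/3) and diffusion = f_x = 14*x*sin(5*t/3). Substituting x = B_t:
  d(7*B_t^2*sin(5*t/3)) = (35*B_t^2*cos(5*t/3)/3 + 7*sin(5*t/3)) dt + (14*B_t*sin(5*t/3)) dB_t.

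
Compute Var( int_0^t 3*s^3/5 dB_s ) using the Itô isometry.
Var = 9*t^7/175

The Itô integral of a deterministic integrand f(s) has mean 0 because each increment f(s) * (B_{s+ds} - B_s) has mean 0. By the Itô isometry:
  Var( int_0^t f(s) dB_s ) = E[ (int_0^t f(s) dB_s)^2 ] = int_0^t f(s)^2 ds.
Here f(s) = 3*s^3/5, so f(s)^2 = 9*s^6/25. Integrate:
  int_0^t (9*s^6/25) ds = 9*t^7/175.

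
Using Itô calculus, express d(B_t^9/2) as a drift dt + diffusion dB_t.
d(B_t^9/2) = (18*B_t^7) dt + (9*B_t^8/2) dB_t

Itô's formula for f(B_t) gives d f(B_t) = f'(B_t) dB_t + (1/2) f''(B_t) dt. Compute derivatives of f(x) = x^9/2:
  f'(x)  = 9*x^8/2
  f''(x) = 36*x^7
Substitute x = B_t and multiply the f'' term by 1/2:
  drift     = (1/2) * (36*x^7) evaluated at B_t = 18*B_t^7
  diffusion = (9*x^8/2) evaluated at B_t = 9*B_t^8/2
Therefore d(B_t^9/2) = (18*B_t^7) dt + (9*B_t^8/2) dB_t.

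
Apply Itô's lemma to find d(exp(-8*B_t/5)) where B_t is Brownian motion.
d(exp(-8*B_t/5)) = (32*exp(-8*B_t/5)/25) dt + (-8*exp(-8*B_t/5)/5) dB_t

Itô's formula for f(B_t) gives d f(B_t) = f'(B_t) dB_t + (1/2) f''(B_t) dt. Compute derivatives of f(x) = exp(-8*x/5):
  f'(x)  = -8*exp(-8*x/5)/5
  f''(x) = 64*exp(-8*x/5)/25
Substitute x = B_t and multiply the f'' term by 1/2:
  drift     = (1/2) * (64*exp(-8*x/5)/25) evaluated at B_t = 32*exp(-8*B_t/5)/25
  diffusion = (-8*exp(-8*x/5)/5) evaluated at B_t = -8*exp(-8*B_t/5)/5
Therefore d(exp(-8*B_t/5)) = (32*exp(-8*B_t/5)/25) dt + (-8*exp(-8*B_t/5)/5) dB_t.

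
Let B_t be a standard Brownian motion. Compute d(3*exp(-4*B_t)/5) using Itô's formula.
d(3*exp(-4*B_t)/5) = (24*exp(-4*B_t)/5) dt + (-12*exp(-4*B_t)/5) dB_t

Itô's formula for f(B_t) gives d f(B_t) = f'(B_t) dB_t + (1/2) f''(B_t) dt. Compute derivatives of f(x) = 3*exp(-4*x)/5:
  f'(x)  = -12*exp(-4*x)/5
  f''(x) = 48*exp(-4*x)/5
Substitute x = B_t and multiply the f'' term by 1/2:
  drift     = (1/2) * (48*exp(-4*x)/5) evaluated at B_t = 24*exp(-4*B_t)/5
  diffusion = (-12*exp(-4*x)/5) evaluated at B_t = -12*exp(-4*B_t)/5
Therefore d(3*exp(-4*B_t)/5) = (24*exp(-4*B_t)/5) dt + (-12*exp(-4*B_t)/5) dB_t.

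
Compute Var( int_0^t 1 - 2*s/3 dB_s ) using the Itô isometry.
Var = t*(4*t^2 - 18*t + 27)/27

The Itô integral of a deterministic integrand f(s) has mean 0 because each increment f(s) * (B_{s+ds} - B_s) has mean 0. By the Itô isometry:
  Var( int_0^t f(s) dB_s ) = E[ (int_0^t f(s) dB_s)^2 ] = int_0^t f(s)^2 ds.
Here f(s) = 1 - 2*s/3, so f(s)^2 = (2*s - 3)^2/9. Integrate:
  int_0^t ((2*s - 3)^2/9) ds = t*(4*t^2 - 18*t + 27)/27.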